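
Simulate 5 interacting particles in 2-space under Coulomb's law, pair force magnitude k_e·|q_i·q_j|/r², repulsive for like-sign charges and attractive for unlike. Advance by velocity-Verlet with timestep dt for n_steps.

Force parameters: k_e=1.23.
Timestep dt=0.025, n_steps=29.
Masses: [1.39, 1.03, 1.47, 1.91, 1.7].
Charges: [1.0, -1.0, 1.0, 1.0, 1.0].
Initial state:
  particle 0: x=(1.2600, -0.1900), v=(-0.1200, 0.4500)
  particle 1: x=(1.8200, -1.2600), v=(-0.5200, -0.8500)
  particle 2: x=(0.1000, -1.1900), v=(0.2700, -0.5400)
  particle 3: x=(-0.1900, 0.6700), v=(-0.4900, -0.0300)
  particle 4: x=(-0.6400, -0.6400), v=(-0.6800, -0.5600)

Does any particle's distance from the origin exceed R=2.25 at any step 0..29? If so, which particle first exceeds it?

step 0: x0=(1.2600, -0.1900) x1=(1.8200, -1.2600) x2=(0.1000, -1.1900) x3=(-0.1900, 0.6700) x4=(-0.6400, -0.6400)
step 1: x0=(1.2573, -0.1789) x1=(1.8067, -1.2810) x2=(0.1070, -1.2038) x3=(-0.2023, 0.6694) x4=(-0.6573, -0.6540)
step 2: x0=(1.2553, -0.1680) x1=(1.7927, -1.3014) x2=(0.1145, -1.2183) x3=(-0.2146, 0.6692) x4=(-0.6751, -0.6679)
step 3: x0=(1.2539, -0.1573) x1=(1.7780, -1.3213) x2=(0.1226, -1.2334) x3=(-0.2269, 0.6693) x4=(-0.6934, -0.6818)
step 4: x0=(1.2531, -0.1469) x1=(1.7628, -1.3406) x2=(0.1311, -1.2491) x3=(-0.2393, 0.6697) x4=(-0.7122, -0.6958)
step 5: x0=(1.2529, -0.1366) x1=(1.7469, -1.3595) x2=(0.1402, -1.2654) x3=(-0.2517, 0.6704) x4=(-0.7315, -0.7097)
step 6: x0=(1.2532, -0.1265) x1=(1.7303, -1.3778) x2=(0.1497, -1.2822) x3=(-0.2642, 0.6715) x4=(-0.7513, -0.7236)
step 7: x0=(1.2541, -0.1167) x1=(1.7132, -1.3957) x2=(0.1598, -1.2995) x3=(-0.2767, 0.6728) x4=(-0.7715, -0.7376)
step 8: x0=(1.2556, -0.1069) x1=(1.6954, -1.4130) x2=(0.1703, -1.3174) x3=(-0.2893, 0.6745) x4=(-0.7922, -0.7516)
step 9: x0=(1.2575, -0.0974) x1=(1.6770, -1.4298) x2=(0.1813, -1.3358) x3=(-0.3019, 0.6764) x4=(-0.8132, -0.7657)
step 10: x0=(1.2599, -0.0880) x1=(1.6581, -1.4462) x2=(0.1928, -1.3546) x3=(-0.3146, 0.6786) x4=(-0.8346, -0.7798)
step 11: x0=(1.2628, -0.0788) x1=(1.6384, -1.4621) x2=(0.2047, -1.3739) x3=(-0.3273, 0.6811) x4=(-0.8564, -0.7940)
step 12: x0=(1.2662, -0.0697) x1=(1.6182, -1.4776) x2=(0.2172, -1.3937) x3=(-0.3401, 0.6838) x4=(-0.8786, -0.8082)
step 13: x0=(1.2700, -0.0608) x1=(1.5973, -1.4925) x2=(0.2301, -1.4139) x3=(-0.3529, 0.6868) x4=(-0.9011, -0.8226)
step 14: x0=(1.2743, -0.0520) x1=(1.5758, -1.5070) x2=(0.2435, -1.4344) x3=(-0.3658, 0.6900) x4=(-0.9239, -0.8370)
step 15: x0=(1.2789, -0.0433) x1=(1.5537, -1.5211) x2=(0.2573, -1.4554) x3=(-0.3787, 0.6935) x4=(-0.9470, -0.8515)
step 16: x0=(1.2840, -0.0348) x1=(1.5308, -1.5347) x2=(0.2717, -1.4768) x3=(-0.3917, 0.6972) x4=(-0.9704, -0.8661)
step 17: x0=(1.2894, -0.0264) x1=(1.5073, -1.5479) x2=(0.2866, -1.4986) x3=(-0.4047, 0.7011) x4=(-0.9941, -0.8808)
step 18: x0=(1.2952, -0.0181) x1=(1.4831, -1.5607) x2=(0.3020, -1.5207) x3=(-0.4178, 0.7053) x4=(-1.0180, -0.8955)
step 19: x0=(1.3014, -0.0099) x1=(1.4582, -1.5731) x2=(0.3180, -1.5431) x3=(-0.4309, 0.7096) x4=(-1.0422, -0.9104)
step 20: x0=(1.3079, -0.0018) x1=(1.4324, -1.5850) x2=(0.3345, -1.5659) x3=(-0.4441, 0.7142) x4=(-1.0667, -0.9254)
step 21: x0=(1.3147, 0.0061) x1=(1.4059, -1.5965) x2=(0.3515, -1.5890) x3=(-0.4574, 0.7189) x4=(-1.0913, -0.9405)
step 22: x0=(1.3218, 0.0140) x1=(1.3785, -1.6077) x2=(0.3692, -1.6123) x3=(-0.4707, 0.7239) x4=(-1.1162, -0.9557)
step 23: x0=(1.3293, 0.0217) x1=(1.3503, -1.6185) x2=(0.3876, -1.6360) x3=(-0.4840, 0.7290) x4=(-1.1413, -0.9710)
step 24: x0=(1.3370, 0.0294) x1=(1.3210, -1.6289) x2=(0.4066, -1.6600) x3=(-0.4974, 0.7343) x4=(-1.1665, -0.9863)
step 25: x0=(1.3450, 0.0369) x1=(1.2907, -1.6390) x2=(0.4264, -1.6842) x3=(-0.5108, 0.7397) x4=(-1.1920, -1.0018)
step 26: x0=(1.3532, 0.0444) x1=(1.2593, -1.6487) x2=(0.4470, -1.7086) x3=(-0.5243, 0.7454) x4=(-1.2176, -1.0174)
step 27: x0=(1.3617, 0.0518) x1=(1.2266, -1.6582) x2=(0.4685, -1.7332) x3=(-0.5379, 0.7512) x4=(-1.2434, -1.0331)
step 28: x0=(1.3705, 0.0591) x1=(1.1924, -1.6675) x2=(0.4910, -1.7579) x3=(-0.5514, 0.7571) x4=(-1.2693, -1.0489)
step 29: x0=(1.3795, 0.0663) x1=(1.1567, -1.6767) x2=(0.5147, -1.7828) x3=(-0.5651, 0.7632) x4=(-1.2954, -1.0648)

no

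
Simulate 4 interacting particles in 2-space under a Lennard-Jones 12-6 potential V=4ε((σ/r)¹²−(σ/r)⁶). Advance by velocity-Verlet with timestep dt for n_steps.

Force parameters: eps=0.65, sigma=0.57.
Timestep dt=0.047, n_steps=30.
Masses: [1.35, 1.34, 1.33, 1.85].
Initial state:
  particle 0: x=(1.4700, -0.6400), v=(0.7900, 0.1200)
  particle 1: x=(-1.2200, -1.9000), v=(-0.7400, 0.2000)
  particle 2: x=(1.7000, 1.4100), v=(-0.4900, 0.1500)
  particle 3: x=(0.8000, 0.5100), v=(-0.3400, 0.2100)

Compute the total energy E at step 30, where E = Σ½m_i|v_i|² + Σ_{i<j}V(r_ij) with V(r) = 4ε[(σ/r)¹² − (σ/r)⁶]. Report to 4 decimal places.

step 0: x0=(1.4700, -0.6400) x1=(-1.2200, -1.9000) x2=(1.7000, 1.4100) x3=(0.8000, 0.5100)
step 1: x0=(1.5071, -0.6343) x1=(-1.2548, -1.8906) x2=(1.6769, 1.4170) x3=(0.7841, 0.5199)
step 2: x0=(1.5441, -0.6285) x1=(-1.2896, -1.8812) x2=(1.6537, 1.4239) x3=(0.7683, 0.5298)
step 3: x0=(1.5811, -0.6227) x1=(-1.3243, -1.8718) x2=(1.6304, 1.4306) x3=(0.7526, 0.5397)
step 4: x0=(1.6181, -0.6167) x1=(-1.3591, -1.8624) x2=(1.6069, 1.4372) x3=(0.7371, 0.5497)
step 5: x0=(1.6550, -0.6108) x1=(-1.3939, -1.8530) x2=(1.5833, 1.4436) x3=(0.7216, 0.5597)
step 6: x0=(1.6919, -0.6047) x1=(-1.4287, -1.8436) x2=(1.5596, 1.4500) x3=(0.7063, 0.5699)
step 7: x0=(1.7288, -0.5987) x1=(-1.4634, -1.8342) x2=(1.5357, 1.4561) x3=(0.6912, 0.5801)
step 8: x0=(1.7656, -0.5926) x1=(-1.4982, -1.8248) x2=(1.5117, 1.4621) x3=(0.6761, 0.5904)
step 9: x0=(1.8024, -0.5865) x1=(-1.5330, -1.8154) x2=(1.4875, 1.4679) x3=(0.6612, 0.6008)
step 10: x0=(1.8392, -0.5803) x1=(-1.5678, -1.8060) x2=(1.4631, 1.4735) x3=(0.6464, 0.6113)
step 11: x0=(1.8760, -0.5741) x1=(-1.6026, -1.7966) x2=(1.4386, 1.4790) x3=(0.6318, 0.6219)
step 12: x0=(1.9128, -0.5680) x1=(-1.6373, -1.7872) x2=(1.4139, 1.4842) x3=(0.6173, 0.6327)
step 13: x0=(1.9495, -0.5618) x1=(-1.6721, -1.7778) x2=(1.3890, 1.4892) x3=(0.6029, 0.6436)
step 14: x0=(1.9863, -0.5555) x1=(-1.7069, -1.7684) x2=(1.3638, 1.4940) x3=(0.5887, 0.6547)
step 15: x0=(2.0230, -0.5493) x1=(-1.7417, -1.7590) x2=(1.3385, 1.4985) x3=(0.5747, 0.6660)
step 16: x0=(2.0597, -0.5431) x1=(-1.7764, -1.7496) x2=(1.3129, 1.5028) x3=(0.5609, 0.6774)
step 17: x0=(2.0964, -0.5368) x1=(-1.8112, -1.7402) x2=(1.2870, 1.5067) x3=(0.5473, 0.6890)
step 18: x0=(2.1331, -0.5306) x1=(-1.8460, -1.7308) x2=(1.2608, 1.5104) x3=(0.5339, 0.7009)
step 19: x0=(2.1698, -0.5243) x1=(-1.8808, -1.7213) x2=(1.2343, 1.5137) x3=(0.5207, 0.7130)
step 20: x0=(2.2065, -0.5180) x1=(-1.9155, -1.7119) x2=(1.2075, 1.5165) x3=(0.5077, 0.7255)
step 21: x0=(2.2432, -0.5118) x1=(-1.9503, -1.7025) x2=(1.1803, 1.5190) x3=(0.4951, 0.7382)
step 22: x0=(2.2799, -0.5055) x1=(-1.9851, -1.6931) x2=(1.1527, 1.5210) x3=(0.4827, 0.7512)
step 23: x0=(2.3165, -0.4992) x1=(-2.0198, -1.6837) x2=(1.1246, 1.5224) x3=(0.4707, 0.7647)
step 24: x0=(2.3532, -0.4929) x1=(-2.0546, -1.6743) x2=(1.0959, 1.5232) x3=(0.4591, 0.7786)
step 25: x0=(2.3899, -0.4866) x1=(-2.0894, -1.6649) x2=(1.0667, 1.5232) x3=(0.4479, 0.7930)
step 26: x0=(2.4266, -0.4803) x1=(-2.1242, -1.6555) x2=(1.0367, 1.5225) x3=(0.4373, 0.8080)
step 27: x0=(2.4632, -0.4740) x1=(-2.1589, -1.6461) x2=(1.0059, 1.5207) x3=(0.4272, 0.8237)
step 28: x0=(2.4999, -0.4678) x1=(-2.1937, -1.6367) x2=(0.9741, 1.5177) x3=(0.4178, 0.8403)
step 29: x0=(2.5365, -0.4615) x1=(-2.2285, -1.6273) x2=(0.9412, 1.5133) x3=(0.4094, 0.8579)
step 30: x0=(2.5732, -0.4552) x1=(-2.2633, -1.6179) x2=(0.9067, 1.5071) x3=(0.4019, 0.8769)
step 0 velocities: v0=(0.7900, 0.1200) v1=(-0.7400, 0.2000) v2=(-0.4900, 0.1500) v3=(-0.3400, 0.2100)
step 0: KE=1.1470, PE=-0.0381, E=1.1089
step 30 velocities: v0=(0.7799, 0.1341) v1=(-0.7398, 0.2001) v2=(-0.7534, -0.1580) v3=(-0.1434, 0.4211)
step 30: KE=1.3934, PE=-0.2827, E=1.1107

1.1107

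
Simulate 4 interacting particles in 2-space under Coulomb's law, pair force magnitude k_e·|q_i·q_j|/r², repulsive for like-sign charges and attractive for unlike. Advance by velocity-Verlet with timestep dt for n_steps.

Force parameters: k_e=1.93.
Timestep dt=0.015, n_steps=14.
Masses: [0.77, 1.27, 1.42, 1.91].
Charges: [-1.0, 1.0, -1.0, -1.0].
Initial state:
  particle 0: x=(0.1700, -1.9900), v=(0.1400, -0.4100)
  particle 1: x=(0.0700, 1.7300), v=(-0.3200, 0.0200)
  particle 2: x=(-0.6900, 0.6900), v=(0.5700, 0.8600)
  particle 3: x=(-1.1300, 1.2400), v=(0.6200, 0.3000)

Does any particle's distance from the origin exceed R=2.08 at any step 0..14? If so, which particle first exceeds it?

step 0: x0=(0.1700, -1.9900) x1=(0.0700, 1.7300) x2=(-0.6900, 0.6900) x3=(-1.1300, 1.2400)
step 1: x0=(0.1721, -1.9962) x1=(0.0650, 1.7302) x2=(-0.6812, 0.7028) x3=(-1.1208, 1.2447)
step 2: x0=(0.1743, -2.0024) x1=(0.0598, 1.7301) x2=(-0.6719, 0.7152) x3=(-1.1117, 1.2499)
step 3: x0=(0.1765, -2.0088) x1=(0.0542, 1.7297) x2=(-0.6621, 0.7274) x3=(-1.1029, 1.2554)
step 4: x0=(0.1787, -2.0152) x1=(0.0483, 1.7290) x2=(-0.6518, 0.7392) x3=(-1.0942, 1.2615)
step 5: x0=(0.1810, -2.0216) x1=(0.0420, 1.7280) x2=(-0.6410, 0.7508) x3=(-1.0857, 1.2679)
step 6: x0=(0.1833, -2.0281) x1=(0.0354, 1.7267) x2=(-0.6296, 0.7621) x3=(-1.0774, 1.2748)
step 7: x0=(0.1856, -2.0347) x1=(0.0284, 1.7251) x2=(-0.6176, 0.7731) x3=(-1.0692, 1.2822)
step 8: x0=(0.1879, -2.0414) x1=(0.0210, 1.7232) x2=(-0.6051, 0.7838) x3=(-1.0613, 1.2900)
step 9: x0=(0.1903, -2.0481) x1=(0.0133, 1.7209) x2=(-0.5921, 0.7943) x3=(-1.0535, 1.2983)
step 10: x0=(0.1928, -2.0549) x1=(0.0052, 1.7183) x2=(-0.5785, 0.8045) x3=(-1.0459, 1.3069)
step 11: x0=(0.1952, -2.0618) x1=(-0.0034, 1.7153) x2=(-0.5642, 0.8145) x3=(-1.0385, 1.3161)
step 12: x0=(0.1977, -2.0687) x1=(-0.0123, 1.7119) x2=(-0.5495, 0.8243) x3=(-1.0312, 1.3256)
step 13: x0=(0.2002, -2.0756) x1=(-0.0217, 1.7081) x2=(-0.5341, 0.8340) x3=(-1.0241, 1.3356)
step 14: x0=(0.2028, -2.0827) x1=(-0.0315, 1.7039) x2=(-0.5182, 0.8434) x3=(-1.0171, 1.3460)

yes, particle 0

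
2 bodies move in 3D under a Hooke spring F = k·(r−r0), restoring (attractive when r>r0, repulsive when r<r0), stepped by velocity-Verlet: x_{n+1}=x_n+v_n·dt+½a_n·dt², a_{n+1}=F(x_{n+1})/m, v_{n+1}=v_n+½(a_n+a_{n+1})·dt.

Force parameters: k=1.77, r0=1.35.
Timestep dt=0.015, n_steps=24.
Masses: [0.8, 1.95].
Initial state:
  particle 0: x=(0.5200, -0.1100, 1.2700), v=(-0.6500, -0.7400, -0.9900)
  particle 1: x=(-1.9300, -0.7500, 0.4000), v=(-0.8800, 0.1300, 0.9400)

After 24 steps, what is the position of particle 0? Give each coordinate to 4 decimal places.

(0.1197, -0.4125, 0.8704)

step 0: x0=(0.5200, -0.1100, 1.2700) x1=(-1.9300, -0.7500, 0.4000)
step 1: x0=(0.5099, -0.1212, 1.2550) x1=(-1.9431, -0.7480, 0.4141)
step 2: x0=(0.4993, -0.1325, 1.2399) x1=(-1.9559, -0.7460, 0.4284)
step 3: x0=(0.4880, -0.1440, 1.2245) x1=(-1.9685, -0.7439, 0.4427)
step 4: x0=(0.4762, -0.1556, 1.2090) x1=(-1.9808, -0.7417, 0.4571)
step 5: x0=(0.4637, -0.1674, 1.1932) x1=(-1.9929, -0.7395, 0.4715)
step 6: x0=(0.4507, -0.1793, 1.1773) x1=(-2.0048, -0.7372, 0.4861)
step 7: x0=(0.4370, -0.1914, 1.1612) x1=(-2.0164, -0.7349, 0.5007)
step 8: x0=(0.4228, -0.2035, 1.1450) x1=(-2.0277, -0.7325, 0.5153)
step 9: x0=(0.4080, -0.2158, 1.1286) x1=(-2.0389, -0.7300, 0.5301)
step 10: x0=(0.3926, -0.2282, 1.1121) x1=(-2.0497, -0.7275, 0.5449)
step 11: x0=(0.3767, -0.2408, 1.0954) x1=(-2.0604, -0.7250, 0.5597)
step 12: x0=(0.3601, -0.2534, 1.0786) x1=(-2.0708, -0.7224, 0.5746)
step 13: x0=(0.3431, -0.2662, 1.0617) x1=(-2.0810, -0.7198, 0.5895)
step 14: x0=(0.3254, -0.2791, 1.0447) x1=(-2.0910, -0.7171, 0.6045)
step 15: x0=(0.3072, -0.2920, 1.0276) x1=(-2.1007, -0.7144, 0.6195)
step 16: x0=(0.2885, -0.3051, 1.0104) x1=(-2.1102, -0.7116, 0.6346)
step 17: x0=(0.2692, -0.3182, 0.9931) x1=(-2.1195, -0.7088, 0.6497)
step 18: x0=(0.2494, -0.3315, 0.9758) x1=(-2.1286, -0.7060, 0.6648)
step 19: x0=(0.2290, -0.3448, 0.9583) x1=(-2.1374, -0.7031, 0.6800)
step 20: x0=(0.2081, -0.3582, 0.9408) x1=(-2.1461, -0.7002, 0.6952)
step 21: x0=(0.1868, -0.3717, 0.9233) x1=(-2.1545, -0.6973, 0.7104)
step 22: x0=(0.1649, -0.3852, 0.9057) x1=(-2.1627, -0.6944, 0.7256)
step 23: x0=(0.1425, -0.3988, 0.8881) x1=(-2.1707, -0.6914, 0.7409)
step 24: x0=(0.1197, -0.4125, 0.8704) x1=(-2.1786, -0.6884, 0.7561)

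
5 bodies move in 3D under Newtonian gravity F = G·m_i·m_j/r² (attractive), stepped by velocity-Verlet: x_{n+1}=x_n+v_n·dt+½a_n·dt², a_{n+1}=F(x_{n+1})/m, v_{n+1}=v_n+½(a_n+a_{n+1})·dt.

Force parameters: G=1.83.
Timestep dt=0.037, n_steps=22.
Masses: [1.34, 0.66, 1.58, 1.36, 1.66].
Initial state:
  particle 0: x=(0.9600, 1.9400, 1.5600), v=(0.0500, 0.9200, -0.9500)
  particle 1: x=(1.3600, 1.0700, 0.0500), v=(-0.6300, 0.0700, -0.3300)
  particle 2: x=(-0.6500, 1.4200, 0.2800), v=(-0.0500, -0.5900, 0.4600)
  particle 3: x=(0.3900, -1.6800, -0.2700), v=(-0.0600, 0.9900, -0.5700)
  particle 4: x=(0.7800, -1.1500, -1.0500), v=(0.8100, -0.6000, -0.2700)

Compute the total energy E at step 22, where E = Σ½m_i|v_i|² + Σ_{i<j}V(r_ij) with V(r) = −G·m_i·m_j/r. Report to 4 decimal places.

-9.9670

step 0: x0=(0.9600, 1.9400, 1.5600) x1=(1.3600, 1.0700, 0.0500) x2=(-0.6500, 1.4200, 0.2800) x3=(0.3900, -1.6800, -0.2700) x4=(0.7800, -1.1500, -1.0500)
step 1: x0=(0.9616, 1.9736, 1.5242) x1=(1.3360, 1.0725, 0.0381) x2=(-0.6512, 1.3979, 0.2971) x3=(0.3885, -1.6420, -0.2925) x4=(0.8093, -1.1727, -1.0585)
step 2: x0=(0.9625, 2.0064, 1.4873) x1=(1.3105, 1.0747, 0.0269) x2=(-0.6512, 1.3754, 0.3144) x3=(0.3888, -1.6013, -0.3181) x4=(0.8370, -1.1964, -1.0640)
step 3: x0=(0.9628, 2.0382, 1.4491) x1=(1.2836, 1.0766, 0.0165) x2=(-0.6499, 1.3524, 0.3318) x3=(0.3912, -1.5579, -0.3471) x4=(0.8629, -1.2209, -1.0662)
step 4: x0=(0.9625, 2.0690, 1.4098) x1=(1.2553, 1.0784, 0.0067) x2=(-0.6473, 1.3290, 0.3494) x3=(0.3960, -1.5120, -0.3796) x4=(0.8866, -1.2463, -1.0649)
step 5: x0=(0.9615, 2.0988, 1.3693) x1=(1.2256, 1.0799, -0.0023) x2=(-0.6434, 1.3052, 0.3670) x3=(0.4038, -1.4638, -0.4161) x4=(0.9078, -1.2723, -1.0599)
step 6: x0=(0.9598, 2.1276, 1.3277) x1=(1.1944, 1.0812, -0.0105) x2=(-0.6381, 1.2811, 0.3847) x3=(0.4150, -1.4135, -0.4568) x4=(0.9259, -1.2988, -1.0508)
step 7: x0=(0.9574, 2.1552, 1.2850) x1=(1.1618, 1.0823, -0.0179) x2=(-0.6315, 1.2566, 0.4024) x3=(0.4305, -1.3614, -0.5022) x4=(0.9404, -1.3254, -1.0373)
step 8: x0=(0.9543, 2.1816, 1.2412) x1=(1.1277, 1.0833, -0.0245) x2=(-0.6234, 1.2318, 0.4200) x3=(0.4511, -1.3081, -0.5529) x4=(0.9504, -1.3516, -1.0189)
step 9: x0=(0.9505, 2.2068, 1.1963) x1=(1.0922, 1.0840, -0.0302) x2=(-0.6138, 1.2067, 0.4376) x3=(0.4782, -1.2545, -0.6093) x4=(0.9550, -1.3767, -0.9952)
step 10: x0=(0.9459, 2.2308, 1.1504) x1=(1.0552, 1.0846, -0.0351) x2=(-0.6028, 1.1814, 0.4550) x3=(0.5132, -1.2022, -0.6719) x4=(0.9528, -1.3995, -0.9658)
step 11: x0=(0.9406, 2.2534, 1.1035) x1=(1.0166, 1.0850, -0.0391) x2=(-0.5902, 1.1558, 0.4723) x3=(0.5583, -1.1535, -0.7410) x4=(0.9422, -1.4179, -0.9305)
step 12: x0=(0.9345, 2.2745, 1.0556) x1=(0.9766, 1.0853, -0.0421) x2=(-0.5761, 1.1301, 0.4893) x3=(0.6159, -1.1127, -0.8158) x4=(0.9210, -1.4285, -0.8898)
step 13: x0=(0.9276, 2.2943, 1.0068) x1=(0.9351, 1.0854, -0.0442) x2=(-0.5604, 1.1042, 0.5060) x3=(0.6877, -1.0859, -0.8937) x4=(0.8880, -1.4262, -0.8459)
step 14: x0=(0.9200, 2.3125, 0.9571) x1=(0.8920, 1.0854, -0.0453) x2=(-0.5431, 1.0782, 0.5223) x3=(0.7725, -1.0807, -0.9680) x4=(0.8439, -1.4049, -0.8043)
step 15: x0=(0.9115, 2.3291, 0.9065) x1=(0.8473, 1.0852, -0.0454) x2=(-0.5241, 1.0521, 0.5382) x3=(0.8630, -1.1013, -1.0285) x4=(0.7949, -1.3610, -0.7734)
step 16: x0=(0.9023, 2.3442, 0.8551) x1=(0.8010, 1.0849, -0.0443) x2=(-0.5035, 1.0259, 0.5536) x3=(0.9478, -1.1424, -1.0675) x4=(0.7503, -1.2989, -0.7592)
step 17: x0=(0.8923, 2.3575, 0.8029) x1=(0.7531, 1.0846, -0.0421) x2=(-0.4811, 0.9998, 0.5684) x3=(1.0193, -1.1930, -1.0859) x4=(0.7161, -1.2276, -0.7614)
step 18: x0=(0.8814, 2.3691, 0.7501) x1=(0.7036, 1.0841, -0.0386) x2=(-0.4569, 0.9737, 0.5824) x3=(1.0763, -1.2447, -1.0885) x4=(0.6934, -1.1541, -0.7756)
step 19: x0=(0.8698, 2.3789, 0.6965) x1=(0.6522, 1.0835, -0.0338) x2=(-0.4308, 0.9477, 0.5957) x3=(1.1205, -1.2926, -1.0805) x4=(0.6808, -1.0822, -0.7978)
step 20: x0=(0.8573, 2.3868, 0.6424) x1=(0.5991, 1.0827, -0.0274) x2=(-0.4029, 0.9218, 0.6080) x3=(1.1543, -1.3350, -1.0656) x4=(0.6764, -1.0133, -0.8248)
step 21: x0=(0.8440, 2.3928, 0.5876) x1=(0.5440, 1.0817, -0.0193) x2=(-0.3730, 0.8960, 0.6193) x3=(1.1797, -1.3713, -1.0462) x4=(0.6784, -0.9480, -0.8548)
step 22: x0=(0.8299, 2.3968, 0.5324) x1=(0.4869, 1.0804, -0.0094) x2=(-0.3411, 0.8705, 0.6292) x3=(1.1983, -1.4014, -1.0239) x4=(0.6856, -0.8862, -0.8862)
step 0 velocities: v0=(0.0500, 0.9200, -0.9500) v1=(-0.6300, 0.0700, -0.3300) v2=(-0.0500, -0.5900, 0.4600) v3=(-0.0600, 0.9900, -0.5700) v4=(0.8100, -0.6000, -0.2700)
step 0: KE=3.5798, PE=-13.5497, E=-9.9699
step 22 velocities: v0=(-0.3928, 0.0815, -1.4983) v1=(-1.5723, -0.0430, 0.2973) v2=(0.8906, -0.6853, 0.2493) v3=(0.4279, -0.7329, 0.6262) v4=(0.2471, 1.6240, -0.8563)
step 22: KE=7.1091, PE=-17.0761, E=-9.9670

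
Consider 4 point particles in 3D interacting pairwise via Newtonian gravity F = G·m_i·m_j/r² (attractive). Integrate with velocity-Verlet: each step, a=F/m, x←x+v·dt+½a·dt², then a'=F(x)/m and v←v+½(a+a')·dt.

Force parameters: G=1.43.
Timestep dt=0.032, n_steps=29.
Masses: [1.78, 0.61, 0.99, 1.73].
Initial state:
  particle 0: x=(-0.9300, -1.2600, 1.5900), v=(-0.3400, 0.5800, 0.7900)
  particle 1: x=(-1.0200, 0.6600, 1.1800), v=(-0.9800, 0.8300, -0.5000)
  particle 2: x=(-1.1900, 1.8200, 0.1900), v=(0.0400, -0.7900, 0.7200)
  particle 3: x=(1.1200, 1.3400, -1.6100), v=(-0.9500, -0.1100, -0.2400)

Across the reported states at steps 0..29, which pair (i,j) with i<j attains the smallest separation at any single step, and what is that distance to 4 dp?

pair (1,2), distance 0.3033

step 0: x0=(-0.9300, -1.2600, 1.5900) x1=(-1.0200, 0.6600, 1.1800) x2=(-1.1900, 1.8200, 0.1900) x3=(1.1200, 1.3400, -1.6100)
step 1: x0=(-0.9409, -1.2412, 1.6152) x1=(-1.0513, 0.6865, 1.1638) x2=(-1.1886, 1.7945, 0.2131) x3=(1.0895, 1.3365, -1.6176)
step 2: x0=(-0.9517, -1.2221, 1.6402) x1=(-1.0825, 0.7129, 1.1471) x2=(-1.1869, 1.7683, 0.2364) x3=(1.0588, 1.3328, -1.6249)
step 3: x0=(-0.9625, -1.2025, 1.6650) x1=(-1.1137, 0.7392, 1.1300) x2=(-1.1849, 1.7416, 0.2600) x3=(1.0278, 1.3292, -1.6319)
step 4: x0=(-0.9733, -1.1825, 1.6896) x1=(-1.1447, 0.7656, 1.1124) x2=(-1.1827, 1.7142, 0.2837) x3=(0.9966, 1.3255, -1.6388)
step 5: x0=(-0.9840, -1.1622, 1.7140) x1=(-1.1755, 0.7921, 1.0941) x2=(-1.1802, 1.6862, 0.3078) x3=(0.9652, 1.3217, -1.6453)
step 6: x0=(-0.9948, -1.1414, 1.7382) x1=(-1.2062, 0.8188, 1.0753) x2=(-1.1775, 1.6574, 0.3322) x3=(0.9336, 1.3179, -1.6516)
step 7: x0=(-1.0055, -1.1203, 1.7621) x1=(-1.2366, 0.8459, 1.0556) x2=(-1.1745, 1.6278, 0.3569) x3=(0.9017, 1.3140, -1.6577)
step 8: x0=(-1.0162, -1.0987, 1.7859) x1=(-1.2668, 0.8734, 1.0352) x2=(-1.1714, 1.5973, 0.3822) x3=(0.8697, 1.3101, -1.6635)
step 9: x0=(-1.0269, -1.0768, 1.8094) x1=(-1.2966, 0.9015, 1.0138) x2=(-1.1681, 1.5659, 0.4079) x3=(0.8374, 1.3061, -1.6690)
step 10: x0=(-1.0375, -1.0545, 1.8326) x1=(-1.3260, 0.9304, 0.9912) x2=(-1.1648, 1.5334, 0.4344) x3=(0.8049, 1.3020, -1.6742)
step 11: x0=(-1.0482, -1.0318, 1.8557) x1=(-1.3548, 0.9603, 0.9673) x2=(-1.1615, 1.4997, 0.4615) x3=(0.7722, 1.2979, -1.6791)
step 12: x0=(-1.0588, -1.0088, 1.8784) x1=(-1.3827, 0.9915, 0.9419) x2=(-1.1584, 1.4646, 0.4897) x3=(0.7393, 1.2937, -1.6838)
step 13: x0=(-1.0694, -0.9854, 1.9010) x1=(-1.4095, 1.0243, 0.9145) x2=(-1.1557, 1.4279, 0.5189) x3=(0.7062, 1.2895, -1.6882)
step 14: x0=(-1.0800, -0.9615, 1.9232) x1=(-1.4345, 1.0592, 0.8847) x2=(-1.1537, 1.3894, 0.5496) x3=(0.6728, 1.2852, -1.6923)
step 15: x0=(-1.0906, -0.9374, 1.9452) x1=(-1.4567, 1.0965, 0.8520) x2=(-1.1530, 1.3488, 0.5821) x3=(0.6393, 1.2809, -1.6961)
step 16: x0=(-1.1012, -0.9128, 1.9669) x1=(-1.4748, 1.1368, 0.8158) x2=(-1.1547, 1.3058, 0.6167) x3=(0.6055, 1.2765, -1.6996)
step 17: x0=(-1.1117, -0.8879, 1.9883) x1=(-1.4860, 1.1802, 0.7755) x2=(-1.1602, 1.2604, 0.6538) x3=(0.5716, 1.2720, -1.7028)
step 18: x0=(-1.1223, -0.8625, 2.0095) x1=(-1.4866, 1.2257, 0.7314) x2=(-1.1719, 1.2130, 0.6933) x3=(0.5374, 1.2675, -1.7057)
step 19: x0=(-1.1328, -0.8369, 2.0303) x1=(-1.4728, 1.2704, 0.6856) x2=(-1.1922, 1.1656, 0.7338) x3=(0.5031, 1.2629, -1.7083)
step 20: x0=(-1.1433, -0.8108, 2.0508) x1=(-1.4441, 1.3092, 0.6423) x2=(-1.2213, 1.1212, 0.7728) x3=(0.4685, 1.2583, -1.7106)
step 21: x0=(-1.1538, -0.7843, 2.0711) x1=(-1.4053, 1.3393, 0.6048) x2=(-1.2564, 1.0816, 0.8082) x3=(0.4338, 1.2535, -1.7126)
step 22: x0=(-1.1643, -0.7574, 2.0909) x1=(-1.3617, 1.3612, 0.5736) x2=(-1.2941, 1.0464, 0.8399) x3=(0.3989, 1.2488, -1.7143)
step 23: x0=(-1.1747, -0.7301, 2.1104) x1=(-1.3165, 1.3764, 0.5477) x2=(-1.3325, 1.0147, 0.8683) x3=(0.3637, 1.2439, -1.7156)
step 24: x0=(-1.1852, -0.7025, 2.1296) x1=(-1.2713, 1.3868, 0.5259) x2=(-1.3706, 0.9855, 0.8944) x3=(0.3284, 1.2391, -1.7167)
step 25: x0=(-1.1956, -0.6743, 2.1484) x1=(-1.2267, 1.3933, 0.5071) x2=(-1.4079, 0.9578, 0.9186) x3=(0.2929, 1.2341, -1.7174)
step 26: x0=(-1.2061, -0.6458, 2.1668) x1=(-1.1830, 1.3970, 0.4908) x2=(-1.4444, 0.9313, 0.9415) x3=(0.2572, 1.2291, -1.7177)
step 27: x0=(-1.2165, -0.6169, 2.1848) x1=(-1.1403, 1.3984, 0.4762) x2=(-1.4800, 0.9055, 0.9634) x3=(0.2213, 1.2240, -1.7178)
step 28: x0=(-1.2269, -0.5875, 2.2024) x1=(-1.0984, 1.3979, 0.4632) x2=(-1.5147, 0.8802, 0.9845) x3=(0.1853, 1.2189, -1.7175)
step 29: x0=(-1.2374, -0.5576, 2.2195) x1=(-1.0573, 1.3959, 0.4513) x2=(-1.5486, 0.8552, 1.0051) x3=(0.1490, 1.2137, -1.7169)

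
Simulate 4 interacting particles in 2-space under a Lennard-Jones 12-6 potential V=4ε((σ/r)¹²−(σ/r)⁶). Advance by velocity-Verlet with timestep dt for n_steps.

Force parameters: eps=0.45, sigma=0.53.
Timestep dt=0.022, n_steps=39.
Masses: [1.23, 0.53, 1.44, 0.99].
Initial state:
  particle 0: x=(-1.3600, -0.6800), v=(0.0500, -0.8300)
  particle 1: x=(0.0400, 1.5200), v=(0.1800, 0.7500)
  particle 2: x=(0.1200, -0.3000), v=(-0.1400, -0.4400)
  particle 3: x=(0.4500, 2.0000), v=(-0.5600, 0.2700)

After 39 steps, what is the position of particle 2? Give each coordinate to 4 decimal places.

step 0: x0=(-1.3600, -0.6800) x1=(0.0400, 1.5200) x2=(0.1200, -0.3000) x3=(0.4500, 2.0000)
step 1: x0=(-1.3589, -0.6983) x1=(0.0445, 1.5371) x2=(0.1169, -0.3097) x3=(0.4374, 2.0056)
step 2: x0=(-1.3578, -0.7165) x1=(0.0497, 1.5550) x2=(0.1138, -0.3194) x3=(0.4244, 2.0108)
step 3: x0=(-1.3567, -0.7348) x1=(0.0545, 1.5726) x2=(0.1107, -0.3290) x3=(0.4116, 2.0161)
step 4: x0=(-1.3556, -0.7530) x1=(0.0573, 1.5875) x2=(0.1076, -0.3387) x3=(0.3999, 2.0229)
step 5: x0=(-1.3544, -0.7713) x1=(0.0556, 1.5968) x2=(0.1045, -0.3484) x3=(0.3907, 2.0327)
step 6: x0=(-1.3533, -0.7895) x1=(0.0485, 1.5991) x2=(0.1014, -0.3581) x3=(0.3842, 2.0463)
step 7: x0=(-1.3522, -0.8078) x1=(0.0381, 1.5968) x2=(0.0983, -0.3678) x3=(0.3796, 2.0622)
step 8: x0=(-1.3510, -0.8260) x1=(0.0264, 1.5929) x2=(0.0952, -0.3774) x3=(0.3757, 2.0791)
step 9: x0=(-1.3499, -0.8443) x1=(0.0149, 1.5893) x2=(0.0921, -0.3871) x3=(0.3716, 2.0958)
step 10: x0=(-1.3488, -0.8625) x1=(0.0041, 1.5867) x2=(0.0890, -0.3968) x3=(0.3672, 2.1119)
step 11: x0=(-1.3476, -0.8808) x1=(-0.0056, 1.5856) x2=(0.0859, -0.4065) x3=(0.3622, 2.1273)
step 12: x0=(-1.3465, -0.8990) x1=(-0.0143, 1.5860) x2=(0.0827, -0.4162) x3=(0.3567, 2.1418)
step 13: x0=(-1.3453, -0.9173) x1=(-0.0220, 1.5879) x2=(0.0796, -0.4259) x3=(0.3506, 2.1556)
step 14: x0=(-1.3441, -0.9355) x1=(-0.0286, 1.5914) x2=(0.0765, -0.4355) x3=(0.3439, 2.1685)
step 15: x0=(-1.3430, -0.9537) x1=(-0.0344, 1.5963) x2=(0.0733, -0.4452) x3=(0.3368, 2.1806)
step 16: x0=(-1.3418, -0.9720) x1=(-0.0392, 1.6026) x2=(0.0702, -0.4549) x3=(0.3292, 2.1919)
step 17: x0=(-1.3406, -0.9902) x1=(-0.0431, 1.6104) x2=(0.0670, -0.4646) x3=(0.3211, 2.2025)
step 18: x0=(-1.3394, -1.0084) x1=(-0.0461, 1.6196) x2=(0.0639, -0.4743) x3=(0.3125, 2.2123)
step 19: x0=(-1.3382, -1.0267) x1=(-0.0483, 1.6303) x2=(0.0607, -0.4840) x3=(0.3035, 2.2214)
step 20: x0=(-1.3370, -1.0449) x1=(-0.0495, 1.6425) x2=(0.0576, -0.4937) x3=(0.2939, 2.2296)
step 21: x0=(-1.3358, -1.0631) x1=(-0.0499, 1.6562) x2=(0.0544, -0.5034) x3=(0.2839, 2.2370)
step 22: x0=(-1.3346, -1.0813) x1=(-0.0493, 1.6716) x2=(0.0512, -0.5130) x3=(0.2734, 2.2435)
step 23: x0=(-1.3334, -1.0996) x1=(-0.0478, 1.6885) x2=(0.0481, -0.5227) x3=(0.2624, 2.2492)
step 24: x0=(-1.3322, -1.1178) x1=(-0.0455, 1.7070) x2=(0.0449, -0.5324) x3=(0.2510, 2.2540)
step 25: x0=(-1.3310, -1.1360) x1=(-0.0425, 1.7268) x2=(0.0417, -0.5421) x3=(0.2391, 2.2582)
step 26: x0=(-1.3297, -1.1542) x1=(-0.0392, 1.7469) x2=(0.0385, -0.5518) x3=(0.2272, 2.2622)
step 27: x0=(-1.3285, -1.1724) x1=(-0.0367, 1.7657) x2=(0.0353, -0.5615) x3=(0.2157, 2.2669)
step 28: x0=(-1.3273, -1.1906) x1=(-0.0366, 1.7797) x2=(0.0321, -0.5712) x3=(0.2054, 2.2741)
step 29: x0=(-1.3260, -1.2088) x1=(-0.0402, 1.7862) x2=(0.0289, -0.5809) x3=(0.1971, 2.2854)
step 30: x0=(-1.3248, -1.2270) x1=(-0.0471, 1.7856) x2=(0.0257, -0.5906) x3=(0.1906, 2.3004)
step 31: x0=(-1.3235, -1.2452) x1=(-0.0556, 1.7816) x2=(0.0225, -0.6004) x3=(0.1849, 2.3173)
step 32: x0=(-1.3223, -1.2634) x1=(-0.0644, 1.7769) x2=(0.0193, -0.6101) x3=(0.1795, 2.3346)
step 33: x0=(-1.3210, -1.2816) x1=(-0.0728, 1.7730) x2=(0.0161, -0.6198) x3=(0.1738, 2.3514)
step 34: x0=(-1.3197, -1.2998) x1=(-0.0807, 1.7706) x2=(0.0128, -0.6295) x3=(0.1678, 2.3674)
step 35: x0=(-1.3184, -1.3180) x1=(-0.0878, 1.7698) x2=(0.0096, -0.6392) x3=(0.1614, 2.3826)
step 36: x0=(-1.3172, -1.3362) x1=(-0.0942, 1.7708) x2=(0.0064, -0.6489) x3=(0.1546, 2.3968)
step 37: x0=(-1.3159, -1.3544) x1=(-0.1000, 1.7735) x2=(0.0031, -0.6586) x3=(0.1475, 2.4101)
step 38: x0=(-1.3146, -1.3726) x1=(-0.1051, 1.7778) x2=(-0.0001, -0.6684) x3=(0.1400, 2.4225)
step 39: x0=(-1.3133, -1.3908) x1=(-0.1096, 1.7838) x2=(-0.0034, -0.6781) x3=(0.1323, 2.4341)

(-0.0034, -0.6781)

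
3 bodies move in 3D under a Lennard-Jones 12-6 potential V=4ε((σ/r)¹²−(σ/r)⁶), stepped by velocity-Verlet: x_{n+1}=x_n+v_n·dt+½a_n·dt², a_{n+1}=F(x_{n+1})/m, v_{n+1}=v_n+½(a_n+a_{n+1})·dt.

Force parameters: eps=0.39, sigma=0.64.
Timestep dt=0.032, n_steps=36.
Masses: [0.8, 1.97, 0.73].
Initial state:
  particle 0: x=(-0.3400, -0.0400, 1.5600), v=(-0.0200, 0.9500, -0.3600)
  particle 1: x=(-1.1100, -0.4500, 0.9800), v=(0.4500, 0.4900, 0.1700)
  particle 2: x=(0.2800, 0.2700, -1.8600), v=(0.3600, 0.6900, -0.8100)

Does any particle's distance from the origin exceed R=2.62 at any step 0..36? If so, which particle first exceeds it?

step 0: x0=(-0.3400, -0.0400, 1.5600) x1=(-1.1100, -0.4500, 0.9800) x2=(0.2800, 0.2700, -1.8600)
step 1: x0=(-0.3408, -0.0097, 1.5483) x1=(-1.0955, -0.4343, 0.9855) x2=(0.2915, 0.2921, -1.8859)
step 2: x0=(-0.3421, 0.0204, 1.5363) x1=(-1.0809, -0.4185, 0.9911) x2=(0.3030, 0.3142, -1.9118)
step 3: x0=(-0.3438, 0.0501, 1.5240) x1=(-1.0660, -0.4025, 0.9969) x2=(0.3146, 0.3362, -1.9378)
step 4: x0=(-0.3461, 0.0796, 1.5113) x1=(-1.0510, -0.3865, 1.0028) x2=(0.3261, 0.3583, -1.9637)
step 5: x0=(-0.3488, 0.1087, 1.4982) x1=(-1.0357, -0.3703, 1.0089) x2=(0.3376, 0.3804, -1.9896)
step 6: x0=(-0.3522, 0.1374, 1.4847) x1=(-1.0202, -0.3539, 1.0151) x2=(0.3491, 0.4025, -2.0155)
step 7: x0=(-0.3563, 0.1656, 1.4707) x1=(-1.0044, -0.3373, 1.0216) x2=(0.3606, 0.4246, -2.0414)
step 8: x0=(-0.3610, 0.1932, 1.4562) x1=(-0.9883, -0.3205, 1.0282) x2=(0.3722, 0.4466, -2.0674)
step 9: x0=(-0.3666, 0.2202, 1.4412) x1=(-0.9719, -0.3034, 1.0351) x2=(0.3837, 0.4687, -2.0933)
step 10: x0=(-0.3730, 0.2464, 1.4256) x1=(-0.9552, -0.2861, 1.0422) x2=(0.3952, 0.4908, -2.1192)
step 11: x0=(-0.3804, 0.2718, 1.4093) x1=(-0.9380, -0.2683, 1.0496) x2=(0.4067, 0.5129, -2.1451)
step 12: x0=(-0.3889, 0.2961, 1.3924) x1=(-0.9205, -0.2502, 1.0572) x2=(0.4182, 0.5350, -2.1710)
step 13: x0=(-0.3984, 0.3193, 1.3748) x1=(-0.9025, -0.2316, 1.0651) x2=(0.4298, 0.5570, -2.1969)
step 14: x0=(-0.4091, 0.3413, 1.3565) x1=(-0.8840, -0.2125, 1.0733) x2=(0.4413, 0.5791, -2.2229)
step 15: x0=(-0.4209, 0.3619, 1.3375) x1=(-0.8650, -0.1928, 1.0818) x2=(0.4528, 0.6012, -2.2488)
step 16: x0=(-0.4336, 0.3814, 1.3180) x1=(-0.8457, -0.1727, 1.0905) x2=(0.4643, 0.6233, -2.2747)
step 17: x0=(-0.4466, 0.4005, 1.2983) x1=(-0.8263, -0.1525, 1.0992) x2=(0.4758, 0.6454, -2.3006)
step 18: x0=(-0.4587, 0.4210, 1.2791) x1=(-0.8073, -0.1327, 1.1078) x2=(0.4873, 0.6674, -2.3265)
step 19: x0=(-0.4679, 0.4460, 1.2613) x1=(-0.7894, -0.1149, 1.1158) x2=(0.4989, 0.6895, -2.3524)
step 20: x0=(-0.4727, 0.4787, 1.2455) x1=(-0.7733, -0.1002, 1.1229) x2=(0.5104, 0.7116, -2.3783)
step 21: x0=(-0.4735, 0.5192, 1.2314) x1=(-0.7588, -0.0886, 1.1294) x2=(0.5219, 0.7337, -2.4043)
step 22: x0=(-0.4722, 0.5641, 1.2180) x1=(-0.7452, -0.0788, 1.1356) x2=(0.5334, 0.7557, -2.4302)
step 23: x0=(-0.4704, 0.6102, 1.2047) x1=(-0.7318, -0.0694, 1.1418) x2=(0.5449, 0.7778, -2.4561)
step 24: x0=(-0.4689, 0.6556, 1.1914) x1=(-0.7183, -0.0599, 1.1479) x2=(0.5565, 0.7999, -2.4820)
step 25: x0=(-0.4679, 0.6995, 1.1780) x1=(-0.7046, -0.0497, 1.1541) x2=(0.5680, 0.8220, -2.5079)
step 26: x0=(-0.4674, 0.7417, 1.1646) x1=(-0.6906, -0.0388, 1.1604) x2=(0.5795, 0.8441, -2.5338)
step 27: x0=(-0.4674, 0.7820, 1.1511) x1=(-0.6765, -0.0271, 1.1666) x2=(0.5910, 0.8661, -2.5598)
step 28: x0=(-0.4679, 0.8208, 1.1377) x1=(-0.6621, -0.0148, 1.1728) x2=(0.6025, 0.8882, -2.5857)
step 29: x0=(-0.4687, 0.8579, 1.1243) x1=(-0.6476, -0.0019, 1.1790) x2=(0.6140, 0.9103, -2.6116)
step 30: x0=(-0.4699, 0.8937, 1.1110) x1=(-0.6331, 0.0116, 1.1851) x2=(0.6256, 0.9324, -2.6375)
step 31: x0=(-0.4712, 0.9283, 1.0978) x1=(-0.6184, 0.0256, 1.1913) x2=(0.6371, 0.9545, -2.6634)
step 32: x0=(-0.4727, 0.9617, 1.0848) x1=(-0.6036, 0.0400, 1.1973) x2=(0.6486, 0.9765, -2.6893)
step 33: x0=(-0.4744, 0.9941, 1.0718) x1=(-0.5888, 0.0549, 1.2033) x2=(0.6601, 0.9986, -2.7152)
step 34: x0=(-0.4762, 1.0256, 1.0590) x1=(-0.5739, 0.0701, 1.2093) x2=(0.6716, 1.0207, -2.7411)
step 35: x0=(-0.4781, 1.0562, 1.0463) x1=(-0.5590, 0.0857, 1.2152) x2=(0.6832, 1.0428, -2.7671)
step 36: x0=(-0.4800, 1.0862, 1.0338) x1=(-0.5441, 0.1016, 1.2211) x2=(0.6947, 1.0649, -2.7930)

yes, particle 2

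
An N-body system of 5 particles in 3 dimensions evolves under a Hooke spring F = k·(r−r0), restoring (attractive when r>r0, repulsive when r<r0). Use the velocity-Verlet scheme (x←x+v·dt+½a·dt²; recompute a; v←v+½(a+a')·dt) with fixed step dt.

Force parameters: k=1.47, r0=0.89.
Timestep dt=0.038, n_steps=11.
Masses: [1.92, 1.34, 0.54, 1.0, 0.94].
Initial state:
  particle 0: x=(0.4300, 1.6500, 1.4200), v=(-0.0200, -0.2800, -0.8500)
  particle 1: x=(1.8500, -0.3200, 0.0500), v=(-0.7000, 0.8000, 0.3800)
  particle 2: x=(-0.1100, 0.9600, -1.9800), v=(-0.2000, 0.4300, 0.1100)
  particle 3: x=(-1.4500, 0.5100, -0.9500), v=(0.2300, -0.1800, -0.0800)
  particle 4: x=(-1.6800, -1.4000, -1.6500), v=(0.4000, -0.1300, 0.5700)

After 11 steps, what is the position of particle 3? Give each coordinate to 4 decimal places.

(-0.8692, 0.3783, -0.7843)

step 0: x0=(0.4300, 1.6500, 1.4200) x1=(1.8500, -0.3200, 0.0500) x2=(-0.1100, 0.9600, -1.9800) x3=(-1.4500, 0.5100, -0.9500) x4=(-1.6800, -1.4000, -1.6500)
step 1: x0=(0.4278, 1.6365, 1.3834) x1=(1.8174, -0.2880, 0.0624) x2=(-0.1175, 0.9719, -1.9665) x3=(-1.4366, 0.5025, -0.9514) x4=(-1.6584, -1.3981, -1.6238)
step 2: x0=(0.4229, 1.6174, 1.3386) x1=(1.7730, -0.2529, 0.0706) x2=(-0.1246, 0.9750, -1.9348) x3=(-1.4142, 0.4936, -0.9494) x4=(-1.6241, -1.3826, -1.5888)
step 3: x0=(0.4152, 1.5928, 1.2857) x1=(1.7171, -0.2151, 0.0747) x2=(-0.1314, 0.9693, -1.8852) x3=(-1.3828, 0.4836, -0.9441) x4=(-1.5776, -1.3537, -1.5453)
step 4: x0=(0.4049, 1.5630, 1.2252) x1=(1.6503, -0.1746, 0.0747) x2=(-0.1376, 0.9550, -1.8186) x3=(-1.3430, 0.4726, -0.9355) x4=(-1.5194, -1.3117, -1.4937)
step 5: x0=(0.3919, 1.5280, 1.1573) x1=(1.5730, -0.1318, 0.0708) x2=(-0.1431, 0.9327, -1.7359) x3=(-1.2950, 0.4606, -0.9235) x4=(-1.4499, -1.2569, -1.4343)
step 6: x0=(0.3764, 1.4882, 1.0826) x1=(1.4859, -0.0869, 0.0631) x2=(-0.1478, 0.9028, -1.6384) x3=(-1.2394, 0.4478, -0.9082) x4=(-1.3699, -1.1902, -1.3675)
step 7: x0=(0.3585, 1.4439, 1.0016) x1=(1.3898, -0.0403, 0.0518) x2=(-0.1515, 0.8661, -1.5275) x3=(-1.1768, 0.4344, -0.8897) x4=(-1.2802, -1.1121, -1.2940)
step 8: x0=(0.3384, 1.3953, 0.9148) x1=(1.2854, 0.0079, 0.0373) x2=(-0.1541, 0.8234, -1.4048) x3=(-1.1077, 0.4206, -0.8679) x4=(-1.1816, -1.0235, -1.2142)
step 9: x0=(0.3162, 1.3428, 0.8228) x1=(1.1736, 0.0574, 0.0198) x2=(-0.1552, 0.7756, -1.2720) x3=(-1.0329, 0.4065, -0.8429) x4=(-1.0752, -0.9255, -1.1288)
step 10: x0=(0.2921, 1.2867, 0.7262) x1=(1.0554, 0.1077, -0.0002) x2=(-0.1548, 0.7238, -1.1309) x3=(-0.9531, 0.3924, -0.8150) x4=(-0.9619, -0.8192, -1.0384)
step 11: x0=(0.2663, 1.2276, 0.6258) x1=(0.9318, 0.1587, -0.0225) x2=(-0.1528, 0.6690, -0.9833) x3=(-0.8692, 0.3783, -0.7843) x4=(-0.8429, -0.7057, -0.9436)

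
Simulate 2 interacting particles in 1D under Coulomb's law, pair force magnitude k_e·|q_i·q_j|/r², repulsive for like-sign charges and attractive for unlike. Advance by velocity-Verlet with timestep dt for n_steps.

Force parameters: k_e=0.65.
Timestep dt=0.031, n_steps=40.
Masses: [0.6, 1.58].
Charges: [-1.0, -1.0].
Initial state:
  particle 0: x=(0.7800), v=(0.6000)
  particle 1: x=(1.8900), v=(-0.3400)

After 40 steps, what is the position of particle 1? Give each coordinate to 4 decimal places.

step 0: x0=(0.7800) x1=(1.8900)
step 1: x0=(0.7982) x1=(1.8796)
step 2: x0=(0.8155) x1=(1.8696)
step 3: x0=(0.8318) x1=(1.8599)
step 4: x0=(0.8472) x1=(1.8506)
step 5: x0=(0.8615) x1=(1.8417)
step 6: x0=(0.8748) x1=(1.8332)
step 7: x0=(0.8869) x1=(1.8251)
step 8: x0=(0.8978) x1=(1.8175)
step 9: x0=(0.9075) x1=(1.8103)
step 10: x0=(0.9159) x1=(1.8036)
step 11: x0=(0.9230) x1=(1.7974)
step 12: x0=(0.9288) x1=(1.7918)
step 13: x0=(0.9331) x1=(1.7867)
step 14: x0=(0.9360) x1=(1.7821)
step 15: x0=(0.9375) x1=(1.7780)
step 16: x0=(0.9375) x1=(1.7746)
step 17: x0=(0.9360) x1=(1.7717)
step 18: x0=(0.9330) x1=(1.7693)
step 19: x0=(0.9285) x1=(1.7675)
step 20: x0=(0.9225) x1=(1.7663)
step 21: x0=(0.9151) x1=(1.7657)
step 22: x0=(0.9063) x1=(1.7656)
step 23: x0=(0.8960) x1=(1.7660)
step 24: x0=(0.8844) x1=(1.7669)
step 25: x0=(0.8714) x1=(1.7684)
step 26: x0=(0.8571) x1=(1.7703)
step 27: x0=(0.8416) x1=(1.7727)
step 28: x0=(0.8248) x1=(1.7756)
step 29: x0=(0.8070) x1=(1.7789)
step 30: x0=(0.7880) x1=(1.7827)
step 31: x0=(0.7680) x1=(1.7868)
step 32: x0=(0.7469) x1=(1.7913)
step 33: x0=(0.7249) x1=(1.7962)
step 34: x0=(0.7020) x1=(1.8014)
step 35: x0=(0.6783) x1=(1.8069)
step 36: x0=(0.6537) x1=(1.8128)
step 37: x0=(0.6284) x1=(1.8189)
step 38: x0=(0.6023) x1=(1.8254)
step 39: x0=(0.5755) x1=(1.8321)
step 40: x0=(0.5481) x1=(1.8390)

(1.8390)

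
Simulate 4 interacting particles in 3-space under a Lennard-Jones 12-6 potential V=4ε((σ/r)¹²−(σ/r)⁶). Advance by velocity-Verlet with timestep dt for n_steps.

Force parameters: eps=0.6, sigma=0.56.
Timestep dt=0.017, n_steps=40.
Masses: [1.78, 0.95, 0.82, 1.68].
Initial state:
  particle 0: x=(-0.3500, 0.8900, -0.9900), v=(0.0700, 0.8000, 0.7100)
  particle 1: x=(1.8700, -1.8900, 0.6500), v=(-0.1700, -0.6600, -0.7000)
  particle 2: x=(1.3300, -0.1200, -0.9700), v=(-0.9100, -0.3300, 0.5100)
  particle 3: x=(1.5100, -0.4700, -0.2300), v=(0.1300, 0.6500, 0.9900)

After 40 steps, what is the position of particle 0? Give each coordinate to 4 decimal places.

step 0: x0=(-0.3500, 0.8900, -0.9900) x1=(1.8700, -1.8900, 0.6500) x2=(1.3300, -0.1200, -0.9700) x3=(1.5100, -0.4700, -0.2300)
step 1: x0=(-0.3488, 0.9036, -0.9779) x1=(1.8671, -1.9012, 0.6381) x2=(1.3146, -0.1257, -0.9611) x3=(1.5122, -0.4589, -0.2133)
step 2: x0=(-0.3476, 0.9172, -0.9659) x1=(1.8642, -1.9124, 0.6262) x2=(1.2993, -0.1316, -0.9519) x3=(1.5143, -0.4477, -0.1967)
step 3: x0=(-0.3464, 0.9308, -0.9538) x1=(1.8613, -1.9236, 0.6143) x2=(1.2840, -0.1376, -0.9423) x3=(1.5164, -0.4365, -0.1803)
step 4: x0=(-0.3452, 0.9444, -0.9417) x1=(1.8584, -1.9349, 0.6024) x2=(1.2689, -0.1438, -0.9323) x3=(1.5184, -0.4252, -0.1642)
step 5: x0=(-0.3440, 0.9580, -0.9296) x1=(1.8555, -1.9461, 0.5905) x2=(1.2539, -0.1501, -0.9219) x3=(1.5204, -0.4138, -0.1481)
step 6: x0=(-0.3428, 0.9716, -0.9176) x1=(1.8526, -1.9573, 0.5786) x2=(1.2391, -0.1565, -0.9113) x3=(1.5223, -0.4023, -0.1323)
step 7: x0=(-0.3417, 0.9852, -0.9055) x1=(1.8498, -1.9685, 0.5667) x2=(1.2243, -0.1630, -0.9002) x3=(1.5242, -0.3909, -0.1166)
step 8: x0=(-0.3405, 0.9988, -0.8934) x1=(1.8469, -1.9797, 0.5547) x2=(1.2097, -0.1696, -0.8889) x3=(1.5260, -0.3793, -0.1011)
step 9: x0=(-0.3393, 1.0124, -0.8814) x1=(1.8440, -1.9909, 0.5428) x2=(1.1952, -0.1763, -0.8773) x3=(1.5277, -0.3678, -0.0857)
step 10: x0=(-0.3381, 1.0260, -0.8693) x1=(1.8411, -2.0021, 0.5309) x2=(1.1808, -0.1831, -0.8653) x3=(1.5294, -0.3561, -0.0704)
step 11: x0=(-0.3369, 1.0396, -0.8572) x1=(1.8382, -2.0133, 0.5190) x2=(1.1665, -0.1899, -0.8531) x3=(1.5310, -0.3445, -0.0553)
step 12: x0=(-0.3357, 1.0532, -0.8452) x1=(1.8353, -2.0244, 0.5071) x2=(1.1524, -0.1968, -0.8406) x3=(1.5326, -0.3329, -0.0404)
step 13: x0=(-0.3345, 1.0668, -0.8331) x1=(1.8324, -2.0356, 0.4952) x2=(1.1384, -0.2037, -0.8278) x3=(1.5341, -0.3212, -0.0256)
step 14: x0=(-0.3333, 1.0804, -0.8210) x1=(1.8295, -2.0468, 0.4833) x2=(1.1245, -0.2107, -0.8147) x3=(1.5355, -0.3095, -0.0108)
step 15: x0=(-0.3321, 1.0939, -0.8089) x1=(1.8266, -2.0580, 0.4713) x2=(1.1107, -0.2177, -0.8015) x3=(1.5369, -0.2978, 0.0037)
step 16: x0=(-0.3309, 1.1075, -0.7969) x1=(1.8237, -2.0692, 0.4594) x2=(1.0971, -0.2247, -0.7880) x3=(1.5382, -0.2860, 0.0182)
step 17: x0=(-0.3297, 1.1211, -0.7848) x1=(1.8208, -2.0804, 0.4475) x2=(1.0835, -0.2317, -0.7742) x3=(1.5395, -0.2743, 0.0326)
step 18: x0=(-0.3285, 1.1347, -0.7727) x1=(1.8179, -2.0915, 0.4356) x2=(1.0701, -0.2388, -0.7603) x3=(1.5406, -0.2626, 0.0469)
step 19: x0=(-0.3273, 1.1483, -0.7607) x1=(1.8150, -2.1027, 0.4237) x2=(1.0568, -0.2458, -0.7462) x3=(1.5418, -0.2508, 0.0610)
step 20: x0=(-0.3261, 1.1619, -0.7486) x1=(1.8121, -2.1139, 0.4117) x2=(1.0436, -0.2528, -0.7319) x3=(1.5429, -0.2391, 0.0751)
step 21: x0=(-0.3249, 1.1755, -0.7365) x1=(1.8092, -2.1251, 0.3998) x2=(1.0306, -0.2599, -0.7174) x3=(1.5439, -0.2274, 0.0891)
step 22: x0=(-0.3237, 1.1891, -0.7244) x1=(1.8063, -2.1362, 0.3879) x2=(1.0176, -0.2669, -0.7027) x3=(1.5449, -0.2157, 0.1030)
step 23: x0=(-0.3225, 1.2027, -0.7124) x1=(1.8034, -2.1474, 0.3760) x2=(1.0047, -0.2739, -0.6879) x3=(1.5458, -0.2039, 0.1169)
step 24: x0=(-0.3213, 1.2163, -0.7003) x1=(1.8005, -2.1586, 0.3641) x2=(0.9920, -0.2810, -0.6729) x3=(1.5467, -0.1922, 0.1307)
step 25: x0=(-0.3200, 1.2298, -0.6882) x1=(1.7976, -2.1697, 0.3521) x2=(0.9793, -0.2880, -0.6578) x3=(1.5475, -0.1805, 0.1444)
step 26: x0=(-0.3188, 1.2434, -0.6762) x1=(1.7947, -2.1809, 0.3402) x2=(0.9667, -0.2949, -0.6426) x3=(1.5483, -0.1688, 0.1580)
step 27: x0=(-0.3176, 1.2570, -0.6641) x1=(1.7918, -2.1921, 0.3283) x2=(0.9542, -0.3019, -0.6273) x3=(1.5491, -0.1571, 0.1716)
step 28: x0=(-0.3164, 1.2706, -0.6520) x1=(1.7889, -2.2032, 0.3164) x2=(0.9418, -0.3088, -0.6118) x3=(1.5498, -0.1454, 0.1851)
step 29: x0=(-0.3152, 1.2842, -0.6399) x1=(1.7860, -2.2144, 0.3044) x2=(0.9294, -0.3157, -0.5962) x3=(1.5505, -0.1338, 0.1986)
step 30: x0=(-0.3140, 1.2978, -0.6279) x1=(1.7831, -2.2255, 0.2925) x2=(0.9172, -0.3226, -0.5806) x3=(1.5511, -0.1221, 0.2120)
step 31: x0=(-0.3128, 1.3114, -0.6158) x1=(1.7802, -2.2367, 0.2806) x2=(0.9050, -0.3295, -0.5648) x3=(1.5517, -0.1105, 0.2254)
step 32: x0=(-0.3116, 1.3249, -0.6037) x1=(1.7773, -2.2479, 0.2687) x2=(0.8929, -0.3363, -0.5490) x3=(1.5523, -0.0988, 0.2388)
step 33: x0=(-0.3104, 1.3385, -0.5917) x1=(1.7744, -2.2590, 0.2567) x2=(0.8808, -0.3432, -0.5331) x3=(1.5528, -0.0872, 0.2521)
step 34: x0=(-0.3092, 1.3521, -0.5796) x1=(1.7715, -2.2702, 0.2448) x2=(0.8688, -0.3500, -0.5171) x3=(1.5533, -0.0756, 0.2653)
step 35: x0=(-0.3080, 1.3657, -0.5675) x1=(1.7685, -2.2813, 0.2329) x2=(0.8568, -0.3567, -0.5011) x3=(1.5538, -0.0640, 0.2786)
step 36: x0=(-0.3068, 1.3793, -0.5554) x1=(1.7656, -2.2925, 0.2210) x2=(0.8450, -0.3635, -0.4850) x3=(1.5542, -0.0524, 0.2918)
step 37: x0=(-0.3056, 1.3929, -0.5434) x1=(1.7627, -2.3036, 0.2091) x2=(0.8331, -0.3702, -0.4688) x3=(1.5547, -0.0408, 0.3050)
step 38: x0=(-0.3043, 1.4064, -0.5313) x1=(1.7598, -2.3148, 0.1971) x2=(0.8213, -0.3769, -0.4526) x3=(1.5551, -0.0293, 0.3181)
step 39: x0=(-0.3031, 1.4200, -0.5192) x1=(1.7569, -2.3259, 0.1852) x2=(0.8096, -0.3836, -0.4363) x3=(1.5554, -0.0177, 0.3313)
step 40: x0=(-0.3019, 1.4336, -0.5072) x1=(1.7540, -2.3371, 0.1733) x2=(0.7979, -0.3903, -0.4200) x3=(1.5558, -0.0062, 0.3444)

(-0.3019, 1.4336, -0.5072)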